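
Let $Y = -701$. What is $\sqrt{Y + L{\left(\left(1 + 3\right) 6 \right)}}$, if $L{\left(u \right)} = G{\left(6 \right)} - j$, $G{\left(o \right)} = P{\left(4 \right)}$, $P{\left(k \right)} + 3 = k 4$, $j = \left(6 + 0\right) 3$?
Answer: $i \sqrt{706} \approx 26.571 i$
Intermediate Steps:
$j = 18$ ($j = 6 \cdot 3 = 18$)
$P{\left(k \right)} = -3 + 4 k$ ($P{\left(k \right)} = -3 + k 4 = -3 + 4 k$)
$G{\left(o \right)} = 13$ ($G{\left(o \right)} = -3 + 4 \cdot 4 = -3 + 16 = 13$)
$L{\left(u \right)} = -5$ ($L{\left(u \right)} = 13 - 18 = -5$)
$\sqrt{Y + L{\left(\left(1 + 3\right) 6 \right)}} = \sqrt{-701 - 5} = \sqrt{-706} = i \sqrt{706}$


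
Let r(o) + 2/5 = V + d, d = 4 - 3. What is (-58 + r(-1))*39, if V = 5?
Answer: -10218/5 ≈ -2043.6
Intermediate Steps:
d = 1
r(o) = 28/5 (r(o) = -2/5 + (5 + 1) = -2/5 + 6 = 28/5)
(-58 + r(-1))*39 = (-58 + 28/5)*39 = -262/5*39 = -10218/5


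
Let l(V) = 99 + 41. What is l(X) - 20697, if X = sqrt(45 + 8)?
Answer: -20557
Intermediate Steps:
X = sqrt(53) ≈ 7.2801
l(V) = 140
l(X) - 20697 = 140 - 20697 = -20557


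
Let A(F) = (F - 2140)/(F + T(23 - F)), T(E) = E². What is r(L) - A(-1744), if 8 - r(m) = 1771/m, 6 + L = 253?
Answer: 640671073/770774615 ≈ 0.83120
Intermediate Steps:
L = 247 (L = -6 + 253 = 247)
r(m) = 8 - 1771/m
A(F) = (-2140 + F)/(F + (23 - F)²) (A(F) = (F - 2140)/(F + (23 - F)²) = (-2140 + F)/(F + (23 - F)²))
r(L) - A(-1744) = (8 - 1771/247) - (-2140 - 1744)/(-1744 + (-23 - 1744)²) = (8 - 1771*1/247) - (-3884)/(-1744 + (-1767)²) = (8 - 1771/247) - (-3884)/(-1744 + 3122289) = 205/247 - (-3884)/3120545 = 205/247 - 1*(-3884/3120545) = 205/247 + 3884/3120545 = 640671073/770774615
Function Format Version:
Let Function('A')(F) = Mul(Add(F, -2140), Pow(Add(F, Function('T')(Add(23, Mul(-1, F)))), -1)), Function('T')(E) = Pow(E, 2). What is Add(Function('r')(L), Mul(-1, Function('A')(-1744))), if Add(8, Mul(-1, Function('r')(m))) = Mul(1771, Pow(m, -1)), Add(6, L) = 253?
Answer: Rational(640671073, 770774615) ≈ 0.83120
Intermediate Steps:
L = 247 (L = Add(-6, 253) = 247)
Function('r')(m) = Add(8, Mul(-1771, Pow(m, -1))) (Function('r')(m) = Add(8, Mul(-1, Mul(1771, Pow(m, -1)))) = Add(8, Mul(-1771, Pow(m, -1))))
Function('A')(F) = Mul(Pow(Add(F, Pow(Add(23, Mul(-1, F)), 2)), -1), Add(-2140, F)) (Function('A')(F) = Mul(Add(F, -2140), Pow(Add(F, Pow(Add(23, Mul(-1, F)), 2)), -1)) = Mul(Add(-2140, F), Pow(Add(F, Pow(Add(23, Mul(-1, F)), 2)), -1)) = Mul(Pow(Add(F, Pow(Add(23, Mul(-1, F)), 2)), -1), Add(-2140, F)))
Add(Function('r')(L), Mul(-1, Function('A')(-1744))) = Add(Add(8, Mul(-1771, Pow(247, -1))), Mul(-1, Mul(Pow(Add(-1744, Pow(Add(-23, -1744), 2)), -1), Add(-2140, -1744)))) = Add(Add(8, Mul(-1771, Rational(1, 247))), Mul(-1, Mul(Pow(Add(-1744, Pow(-1767, 2)), -1), -3884))) = Add(Add(8, Rational(-1771, 247)), Mul(-1, Mul(Pow(Add(-1744, 3122289), -1), -3884))) = Add(Rational(205, 247), Mul(-1, Mul(Pow(3120545, -1), -3884))) = Add(Rational(205, 247), Mul(-1, Mul(Rational(1, 3120545), -3884))) = Add(Rational(205, 247), Mul(-1, Rational(-3884, 3120545))) = Add(Rational(205, 247), Rational(3884, 3120545)) = Rational(640671073, 770774615)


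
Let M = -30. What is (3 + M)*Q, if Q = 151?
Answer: -4077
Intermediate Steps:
(3 + M)*Q = (3 - 30)*151 = -27*151 = -4077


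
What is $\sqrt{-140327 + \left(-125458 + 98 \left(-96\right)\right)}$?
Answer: $3 i \sqrt{30577} \approx 524.59 i$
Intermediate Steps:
$\sqrt{-140327 + \left(-125458 + 98 \left(-96\right)\right)} = \sqrt{-140327 - 134866} = \sqrt{-275193} = 3 i \sqrt{30577}$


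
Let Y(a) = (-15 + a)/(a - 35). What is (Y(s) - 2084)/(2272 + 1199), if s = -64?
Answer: -206237/343629 ≈ -0.60017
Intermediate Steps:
Y(a) = (-15 + a)/(-35 + a)
(Y(s) - 2084)/(2272 + 1199) = ((-15 - 64)/(-35 - 64) - 2084)/(2272 + 1199) = (-79/(-99) - 2084)/3471 = (-1/99*(-79) - 2084)*(1/3471) = (79/99 - 2084)*(1/3471) = -206237/99*1/3471 = -206237/343629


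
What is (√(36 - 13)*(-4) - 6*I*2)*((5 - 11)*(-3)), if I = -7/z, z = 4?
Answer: 378 - 72*√23 ≈ 32.700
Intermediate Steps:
I = -7/4 ≈ -1.7500
(√(36 - 13)*(-4) - 6*I*2)*((5 - 11)*(-3)) = (√(36 - 13)*(-4) - 6*(-7/4)*2)*((5 - 11)*(-3)) = (√23*(-4) + (21/2)*2)*(-6*(-3)) = (-4*√23 + 21)*18 = (21 - 4*√23)*18 = 378 - 72*√23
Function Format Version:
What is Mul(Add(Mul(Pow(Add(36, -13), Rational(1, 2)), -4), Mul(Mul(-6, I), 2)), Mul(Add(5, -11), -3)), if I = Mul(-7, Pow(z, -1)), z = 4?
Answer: Add(378, Mul(-72, Pow(23, Rational(1, 2)))) ≈ 32.700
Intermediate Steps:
I = Rational(-7, 4) (I = Mul(-7, Pow(4, -1)) = Mul(-7, Rational(1, 4)) = Rational(-7, 4) ≈ -1.7500)
Mul(Add(Mul(Pow(Add(36, -13), Rational(1, 2)), -4), Mul(Mul(-6, I), 2)), Mul(Add(5, -11), -3)) = Mul(Add(Mul(Pow(Add(36, -13), Rational(1, 2)), -4), Mul(Mul(-6, Rational(-7, 4)), 2)), Mul(Add(5, -11), -3)) = Mul(Add(Mul(Pow(23, Rational(1, 2)), -4), Mul(Rational(21, 2), 2)), Mul(-6, -3)) = Mul(Add(Mul(-4, Pow(23, Rational(1, 2))), 21), 18) = Mul(Add(21, Mul(-4, Pow(23, Rational(1, 2)))), 18) = Add(378, Mul(-72, Pow(23, Rational(1, 2))))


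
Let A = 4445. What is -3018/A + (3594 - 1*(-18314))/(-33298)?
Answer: -98937212/74004805 ≈ -1.3369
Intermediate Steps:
-3018/A + (3594 - 1*(-18314))/(-33298) = -3018/4445 + (3594 - 1*(-18314))/(-33298) = -3018*1/4445 + (3594 + 18314)*(-1/33298) = -3018/4445 + 21908*(-1/33298) = -3018/4445 - 10954/16649 = -98937212/74004805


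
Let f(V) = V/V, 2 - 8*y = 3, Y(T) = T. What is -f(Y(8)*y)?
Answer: -1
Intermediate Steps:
y = -⅛ (y = ¼ - ⅛*3 = ¼ - 3/8 = -⅛ ≈ -0.12500)
f(V) = 1
-f(Y(8)*y) = -1*1 = -1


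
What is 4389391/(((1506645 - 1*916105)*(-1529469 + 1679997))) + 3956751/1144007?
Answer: 351731717045394857/101693991306915840 ≈ 3.4587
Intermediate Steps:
4389391/(((1506645 - 1*916105)*(-1529469 + 1679997))) + 3956751/1144007 = 4389391/(((1506645 - 916105)*150528)) + 3956751*(1/1144007) = 4389391/((590540*150528)) + 3956751/1144007 = 4389391/88892805120 + 3956751/1144007 = 351731717045394857/101693991306915840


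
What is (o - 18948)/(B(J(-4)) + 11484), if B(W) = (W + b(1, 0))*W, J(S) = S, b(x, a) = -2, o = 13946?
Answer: -2501/5754 ≈ -0.43465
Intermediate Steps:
B(W) = W*(-2 + W) (B(W) = (W - 2)*W = (-2 + W)*W = W*(-2 + W))
(o - 18948)/(B(J(-4)) + 11484) = (13946 - 18948)/(-4*(-2 - 4) + 11484) = -5002/(-4*(-6) + 11484) = -5002/(24 + 11484) = -5002/11508 = -5002*1/11508 = -2501/5754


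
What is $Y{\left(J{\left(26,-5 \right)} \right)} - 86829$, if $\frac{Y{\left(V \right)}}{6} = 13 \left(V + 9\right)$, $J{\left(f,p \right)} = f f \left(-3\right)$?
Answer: $-244311$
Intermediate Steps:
$J{\left(f,p \right)} = - 3 f^{2}$ ($J{\left(f,p \right)} = f^{2} \left(-3\right) = - 3 f^{2}$)
$Y{\left(V \right)} = 702 + 78 V$ ($Y{\left(V \right)} = 6 \cdot 13 \left(V + 9\right) = 6 \cdot 13 \left(9 + V\right) = 6 \left(117 + 13 V\right) = 702 + 78 V$)
$Y{\left(J{\left(26,-5 \right)} \right)} - 86829 = \left(702 + 78 \left(- 3 \cdot 26^{2}\right)\right) - 86829 = \left(702 + 78 \left(\left(-3\right) 676\right)\right) - 86829 = \left(702 + 78 \left(-2028\right)\right) - 86829 = \left(702 - 158184\right) - 86829 = -157482 - 86829 = -244311$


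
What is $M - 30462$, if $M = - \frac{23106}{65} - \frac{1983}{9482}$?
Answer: $- \frac{18993864447}{616330} \approx -30818.0$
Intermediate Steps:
$M = - \frac{219219987}{616330}$ ($M = \left(-23106\right) \frac{1}{65} - \frac{1983}{9482} = - \frac{23106}{65} - \frac{1983}{9482} = - \frac{219219987}{616330} \approx -355.69$)
$M - 30462 = - \frac{219219987}{616330} - 30462 = - \frac{18993864447}{616330}$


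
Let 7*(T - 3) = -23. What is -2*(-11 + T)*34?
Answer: 5372/7 ≈ 767.43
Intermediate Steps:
T = -2/7 (T = 3 + (1/7)*(-23) = 3 - 23/7 = -2/7 ≈ -0.28571)
-2*(-11 + T)*34 = -2*(-11 - 2/7)*34 = -2*(-79/7)*34 = (158/7)*34 = 5372/7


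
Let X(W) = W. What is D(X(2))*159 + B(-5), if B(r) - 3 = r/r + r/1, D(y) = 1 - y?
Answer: -160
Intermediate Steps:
B(r) = 4 + r (B(r) = 3 + (r/r + r/1) = 3 + (1 + r*1) = 3 + (1 + r) = 4 + r)
D(X(2))*159 + B(-5) = (1 - 1*2)*159 + (4 - 5) = (1 - 2)*159 - 1 = -1*159 - 1 = -159 - 1 = -160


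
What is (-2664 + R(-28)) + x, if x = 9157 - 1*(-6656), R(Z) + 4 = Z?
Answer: 13117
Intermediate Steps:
R(Z) = -4 + Z
x = 15813 (x = 9157 + 6656 = 15813)
(-2664 + R(-28)) + x = (-2664 + (-4 - 28)) + 15813 = (-2664 - 32) + 15813 = -2696 + 15813 = 13117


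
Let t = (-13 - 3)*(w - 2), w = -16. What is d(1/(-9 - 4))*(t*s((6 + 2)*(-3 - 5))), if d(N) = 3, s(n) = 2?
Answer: 1728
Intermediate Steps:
t = 288 (t = (-13 - 3)*(-16 - 2) = -16*(-18) = 288)
d(1/(-9 - 4))*(t*s((6 + 2)*(-3 - 5))) = 3*(288*2) = 3*576 = 1728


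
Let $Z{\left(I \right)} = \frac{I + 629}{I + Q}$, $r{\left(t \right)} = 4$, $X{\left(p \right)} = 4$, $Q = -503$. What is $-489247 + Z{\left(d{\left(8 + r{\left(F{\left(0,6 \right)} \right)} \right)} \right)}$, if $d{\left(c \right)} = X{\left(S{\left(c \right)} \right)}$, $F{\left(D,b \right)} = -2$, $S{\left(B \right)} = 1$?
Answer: $- \frac{244134886}{499} \approx -4.8925 \cdot 10^{5}$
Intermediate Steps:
$d{\left(c \right)} = 4$
$Z{\left(I \right)} = \frac{629 + I}{-503 + I}$ ($Z{\left(I \right)} = \frac{I + 629}{I - 503} = \frac{629 + I}{-503 + I}$)
$-489247 + Z{\left(d{\left(8 + r{\left(F{\left(0,6 \right)} \right)} \right)} \right)} = -489247 + \frac{629 + 4}{-503 + 4} = -489247 + \frac{1}{-499} \cdot 633 = -489247 - \frac{633}{499} = - \frac{244134886}{499}$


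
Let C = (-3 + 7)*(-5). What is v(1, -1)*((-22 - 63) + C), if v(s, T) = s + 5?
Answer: -630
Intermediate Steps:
C = -20 (C = 4*(-5) = -20)
v(s, T) = 5 + s
v(1, -1)*((-22 - 63) + C) = (5 + 1)*((-22 - 63) - 20) = 6*(-85 - 20) = 6*(-105) = -630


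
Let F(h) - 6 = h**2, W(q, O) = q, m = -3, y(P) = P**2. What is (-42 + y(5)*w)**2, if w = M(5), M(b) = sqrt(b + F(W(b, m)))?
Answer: 11664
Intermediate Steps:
F(h) = 6 + h**2
M(b) = sqrt(6 + b + b**2) (M(b) = sqrt(b + (6 + b**2)) = sqrt(6 + b + b**2))
w = 6 (w = sqrt(6 + 5 + 5**2) = sqrt(6 + 5 + 25) = sqrt(36) = 6)
(-42 + y(5)*w)**2 = (-42 + 5**2*6)**2 = (-42 + 25*6)**2 = (-42 + 150)**2 = 108**2 = 11664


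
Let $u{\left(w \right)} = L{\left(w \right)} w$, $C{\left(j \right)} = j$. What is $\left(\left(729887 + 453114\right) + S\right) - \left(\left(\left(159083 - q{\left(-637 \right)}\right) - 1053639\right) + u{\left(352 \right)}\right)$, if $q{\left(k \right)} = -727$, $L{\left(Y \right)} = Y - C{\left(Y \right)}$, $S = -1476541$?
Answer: $600289$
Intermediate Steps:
$L{\left(Y \right)} = 0$ ($L{\left(Y \right)} = Y - Y = 0$)
$u{\left(w \right)} = 0$ ($u{\left(w \right)} = 0 w = 0$)
$\left(\left(729887 + 453114\right) + S\right) - \left(\left(\left(159083 - q{\left(-637 \right)}\right) - 1053639\right) + u{\left(352 \right)}\right) = \left(\left(729887 + 453114\right) - 1476541\right) - \left(\left(\left(159083 - -727\right) - 1053639\right) + 0\right) = \left(1183001 - 1476541\right) - \left(\left(\left(159083 + 727\right) - 1053639\right) + 0\right) = -293540 - \left(\left(159810 - 1053639\right) + 0\right) = -293540 - \left(-893829 + 0\right) = -293540 - -893829 = -293540 + 893829 = 600289$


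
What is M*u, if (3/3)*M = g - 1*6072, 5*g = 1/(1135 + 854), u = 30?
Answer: -120772078/663 ≈ -1.8216e+5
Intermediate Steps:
g = 1/9945 (g = 1/(5*(1135 + 854)) = (⅕)/1989 = (⅕)*(1/1989) = 1/9945 ≈ 0.00010055)
M = -60386039/9945 (M = 1/9945 - 1*6072 = 1/9945 - 6072 = -60386039/9945 ≈ -6072.0)
M*u = -60386039/9945*30 = -120772078/663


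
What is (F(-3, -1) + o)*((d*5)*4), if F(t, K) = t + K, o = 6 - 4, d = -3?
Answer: 120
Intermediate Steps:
o = 2
F(t, K) = K + t
(F(-3, -1) + o)*((d*5)*4) = ((-1 - 3) + 2)*(-3*5*4) = (-4 + 2)*(-15*4) = -2*(-60) = 120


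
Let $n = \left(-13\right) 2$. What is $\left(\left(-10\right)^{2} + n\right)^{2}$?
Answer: $5476$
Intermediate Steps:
$n = -26$
$\left(\left(-10\right)^{2} + n\right)^{2} = \left(\left(-10\right)^{2} - 26\right)^{2} = \left(100 - 26\right)^{2} = 74^{2} = 5476$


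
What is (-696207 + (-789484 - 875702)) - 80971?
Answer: -2442364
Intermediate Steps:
(-696207 + (-789484 - 875702)) - 80971 = (-696207 - 1665186) - 80971 = -2361393 - 80971 = -2442364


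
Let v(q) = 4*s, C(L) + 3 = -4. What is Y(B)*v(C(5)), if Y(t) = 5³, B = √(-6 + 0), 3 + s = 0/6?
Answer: -1500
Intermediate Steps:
s = -3 (s = -3 + 0/6 = -3 + 0*(⅙) = -3 + 0 = -3)
C(L) = -7 (C(L) = -3 - 4 = -7)
v(q) = -12 (v(q) = 4*(-3) = -12)
B = I*√6 (B = √(-6) = I*√6 ≈ 2.4495*I)
Y(t) = 125
Y(B)*v(C(5)) = 125*(-12) = -1500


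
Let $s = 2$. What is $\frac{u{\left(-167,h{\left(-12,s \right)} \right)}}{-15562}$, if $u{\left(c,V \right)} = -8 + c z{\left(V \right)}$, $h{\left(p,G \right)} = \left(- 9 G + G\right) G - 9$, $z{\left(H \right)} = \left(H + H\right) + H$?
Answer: $- \frac{20533}{15562} \approx -1.3194$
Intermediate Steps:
$z{\left(H \right)} = 3 H$ ($z{\left(H \right)} = 2 H + H = 3 H$)
$h{\left(p,G \right)} = -9 - 8 G^{2}$ ($h{\left(p,G \right)} = - 8 G G - 9 = - 8 G^{2} - 9 = -9 - 8 G^{2}$)
$u{\left(c,V \right)} = -8 + 3 V c$ ($u{\left(c,V \right)} = -8 + c 3 V = -8 + 3 V c$)
$\frac{u{\left(-167,h{\left(-12,s \right)} \right)}}{-15562} = \frac{-8 + 3 \left(-9 - 8 \cdot 2^{2}\right) \left(-167\right)}{-15562} = \left(-8 + 3 \left(-9 - 32\right) \left(-167\right)\right) \left(- \frac{1}{15562}\right) = \left(-8 + 3 \left(-41\right) \left(-167\right)\right) \left(- \frac{1}{15562}\right) = \left(-8 + 20541\right) \left(- \frac{1}{15562}\right) = 20533 \left(- \frac{1}{15562}\right) = - \frac{20533}{15562}$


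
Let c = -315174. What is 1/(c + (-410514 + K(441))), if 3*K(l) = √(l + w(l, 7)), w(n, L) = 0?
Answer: -1/725681 ≈ -1.3780e-6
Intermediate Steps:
K(l) = √l/3 (K(l) = √(l + 0)/3 = √l/3)
1/(c + (-410514 + K(441))) = 1/(-315174 + (-410514 + √441/3)) = 1/(-315174 + (-410514 + (⅓)*21)) = 1/(-315174 + (-410514 + 7)) = 1/(-315174 - 410507) = 1/(-725681) = -1/725681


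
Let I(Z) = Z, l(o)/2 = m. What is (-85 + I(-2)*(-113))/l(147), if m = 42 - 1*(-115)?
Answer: 141/314 ≈ 0.44904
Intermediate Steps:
m = 157 (m = 42 + 115 = 157)
l(o) = 314 (l(o) = 2*157 = 314)
(-85 + I(-2)*(-113))/l(147) = (-85 - 2*(-113))/314 = (-85 + 226)*(1/314) = 141*(1/314) = 141/314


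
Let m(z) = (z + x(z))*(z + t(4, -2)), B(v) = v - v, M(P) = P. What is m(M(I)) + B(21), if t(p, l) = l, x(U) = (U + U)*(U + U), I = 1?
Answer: -5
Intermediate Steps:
x(U) = 4*U² (x(U) = (2*U)*(2*U) = 4*U²)
B(v) = 0
m(z) = (-2 + z)*(z + 4*z²) (m(z) = (z + 4*z²)*(z - 2) = (z + 4*z²)*(-2 + z) = (-2 + z)*(z + 4*z²))
m(M(I)) + B(21) = 1*(-2 - 7*1 + 4*1²) + 0 = 1*(-2 - 7 + 4*1) + 0 = 1*(-2 - 7 + 4) + 0 = 1*(-5) + 0 = -5 + 0 = -5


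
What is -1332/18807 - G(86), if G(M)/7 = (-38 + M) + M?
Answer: -5880766/6269 ≈ -938.07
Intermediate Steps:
G(M) = -266 + 14*M (G(M) = 7*((-38 + M) + M) = 7*(-38 + 2*M) = -266 + 14*M)
-1332/18807 - G(86) = -1332/18807 - (-266 + 14*86) = -1332*1/18807 - (-266 + 1204) = -444/6269 - 1*938 = -444/6269 - 938 = -5880766/6269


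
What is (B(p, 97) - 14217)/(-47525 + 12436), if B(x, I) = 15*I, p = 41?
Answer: 12762/35089 ≈ 0.36370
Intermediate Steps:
(B(p, 97) - 14217)/(-47525 + 12436) = (15*97 - 14217)/(-47525 + 12436) = (1455 - 14217)/(-35089) = -12762*(-1/35089) = 12762/35089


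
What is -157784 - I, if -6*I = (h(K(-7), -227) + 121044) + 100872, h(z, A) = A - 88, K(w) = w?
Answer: -241701/2 ≈ -1.2085e+5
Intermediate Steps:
h(z, A) = -88 + A
I = -73867/2 (I = -(((-88 - 227) + 121044) + 100872)/6 = -((-315 + 121044) + 100872)/6 = -(120729 + 100872)/6 = -1/6*221601 = -73867/2 ≈ -36934.)
-157784 - I = -157784 - 1*(-73867/2) = -157784 + 73867/2 = -241701/2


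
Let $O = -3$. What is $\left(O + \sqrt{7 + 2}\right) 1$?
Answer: $0$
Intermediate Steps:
$\left(O + \sqrt{7 + 2}\right) 1 = \left(-3 + \sqrt{7 + 2}\right) 1 = \left(-3 + \sqrt{9}\right) 1 = \left(-3 + 3\right) 1 = 0 \cdot 1 = 0$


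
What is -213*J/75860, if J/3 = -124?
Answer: 19809/18965 ≈ 1.0445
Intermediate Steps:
J = -372 (J = 3*(-124) = -372)
-213*J/75860 = -213*(-372)/75860 = 79236*(1/75860) = 19809/18965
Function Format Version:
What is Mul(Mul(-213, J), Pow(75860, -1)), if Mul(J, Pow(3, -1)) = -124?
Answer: Rational(19809, 18965) ≈ 1.0445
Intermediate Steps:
J = -372 (J = Mul(3, -124) = -372)
Mul(Mul(-213, J), Pow(75860, -1)) = Mul(Mul(-213, -372), Pow(75860, -1)) = Mul(79236, Rational(1, 75860)) = Rational(19809, 18965)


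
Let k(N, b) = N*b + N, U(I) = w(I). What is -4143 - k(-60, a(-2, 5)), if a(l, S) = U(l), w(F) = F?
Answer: -4203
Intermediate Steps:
U(I) = I
a(l, S) = l
k(N, b) = N + N*b
-4143 - k(-60, a(-2, 5)) = -4143 - (-60)*(1 - 2) = -4143 - (-60)*(-1) = -4143 - 1*60 = -4143 - 60 = -4203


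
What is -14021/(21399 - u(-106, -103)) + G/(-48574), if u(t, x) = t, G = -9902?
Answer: -234056772/522291935 ≈ -0.44813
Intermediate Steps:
-14021/(21399 - u(-106, -103)) + G/(-48574) = -14021/(21399 - 1*(-106)) - 9902/(-48574) = -14021/(21399 + 106) - 9902*(-1/48574) = -14021/21505 + 4951/24287 = -234056772/522291935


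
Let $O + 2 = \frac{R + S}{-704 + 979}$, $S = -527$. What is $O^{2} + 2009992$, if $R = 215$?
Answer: $\frac{152006388044}{75625} \approx 2.01 \cdot 10^{6}$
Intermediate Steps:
$O = - \frac{862}{275}$ ($O = -2 + \frac{215 - 527}{-704 + 979} = -2 - \frac{312}{275} = - \frac{862}{275} \approx -3.1345$)
$O^{2} + 2009992 = \left(- \frac{862}{275}\right)^{2} + 2009992 = \frac{743044}{75625} + 2009992 = \frac{152006388044}{75625}$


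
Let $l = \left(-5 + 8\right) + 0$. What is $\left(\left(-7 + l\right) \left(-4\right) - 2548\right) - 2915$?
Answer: $-5447$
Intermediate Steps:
$l = 3$ ($l = 3 + 0 = 3$)
$\left(\left(-7 + l\right) \left(-4\right) - 2548\right) - 2915 = \left(\left(-7 + 3\right) \left(-4\right) - 2548\right) - 2915 = \left(\left(-4\right) \left(-4\right) - 2548\right) - 2915 = \left(16 - 2548\right) - 2915 = -2532 - 2915 = -5447$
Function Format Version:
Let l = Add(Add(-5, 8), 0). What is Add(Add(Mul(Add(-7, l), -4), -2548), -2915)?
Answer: -5447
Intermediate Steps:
l = 3 (l = Add(3, 0) = 3)
Add(Add(Mul(Add(-7, l), -4), -2548), -2915) = Add(Add(Mul(Add(-7, 3), -4), -2548), -2915) = Add(Add(Mul(-4, -4), -2548), -2915) = Add(Add(16, -2548), -2915) = Add(-2532, -2915) = -5447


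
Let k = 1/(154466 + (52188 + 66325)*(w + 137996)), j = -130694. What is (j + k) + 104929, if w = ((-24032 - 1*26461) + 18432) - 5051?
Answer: -308052007217869/11956219958 ≈ -25765.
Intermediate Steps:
w = -37112 (w = ((-24032 - 26461) + 18432) - 5051 = (-50493 + 18432) - 5051 = -32061 - 5051 = -37112)
k = 1/11956219958 (k = 1/(154466 + (52188 + 66325)*(-37112 + 137996)) = 1/(154466 + 118513*100884) = 1/(154466 + 11956065492) = 1/11956219958 ≈ 8.3638e-11)
(j + k) + 104929 = (-130694 + 1/11956219958) + 104929 = -1562606211190851/11956219958 + 104929 = -308052007217869/11956219958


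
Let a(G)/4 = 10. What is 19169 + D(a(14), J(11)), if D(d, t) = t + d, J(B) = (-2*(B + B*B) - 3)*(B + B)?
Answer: 13335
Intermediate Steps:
a(G) = 40 (a(G) = 4*10 = 40)
J(B) = 2*B*(-3 - 2*B - 2*B**2) (J(B) = (-2*(B + B**2) - 3)*(2*B) = ((-2*B - 2*B**2) - 3)*(2*B) = (-3 - 2*B - 2*B**2)*(2*B) = 2*B*(-3 - 2*B - 2*B**2))
D(d, t) = d + t
19169 + D(a(14), J(11)) = 19169 + (40 - 2*11*(3 + 2*11 + 2*11**2)) = 19169 + (40 - 2*11*(3 + 22 + 2*121)) = 19169 + (40 - 2*11*(3 + 22 + 242)) = 19169 + (40 - 2*11*267) = 19169 + (40 - 5874) = 19169 - 5834 = 13335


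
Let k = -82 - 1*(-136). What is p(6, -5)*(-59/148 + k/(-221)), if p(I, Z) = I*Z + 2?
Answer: 147217/8177 ≈ 18.004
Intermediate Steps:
k = 54 (k = -82 + 136 = 54)
p(I, Z) = 2 + I*Z
p(6, -5)*(-59/148 + k/(-221)) = (2 + 6*(-5))*(-59/148 + 54/(-221)) = (2 - 30)*(-59*1/148 + 54*(-1/221)) = -28*(-59/148 - 54/221) = -28*(-21031/32708) = 147217/8177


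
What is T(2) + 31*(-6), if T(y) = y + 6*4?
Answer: -160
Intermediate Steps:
T(y) = 24 + y (T(y) = y + 24 = 24 + y)
T(2) + 31*(-6) = (24 + 2) + 31*(-6) = 26 - 186 = -160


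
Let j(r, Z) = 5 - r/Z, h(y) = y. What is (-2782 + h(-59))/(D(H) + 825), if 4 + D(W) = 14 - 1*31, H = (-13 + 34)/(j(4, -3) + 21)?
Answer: -947/268 ≈ -3.5336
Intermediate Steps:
j(r, Z) = 5 - r/Z
H = 63/82 (H = (-13 + 34)/((5 - 1*4/(-3)) + 21) = 21/((5 - 1*4*(-⅓)) + 21) = 21/((5 + 4/3) + 21) = 21/(19/3 + 21) = 21/(82/3) = 21*(3/82) = 63/82 ≈ 0.76829)
D(W) = -21 (D(W) = -4 + (14 - 1*31) = -4 + (14 - 31) = -4 - 17 = -21)
(-2782 + h(-59))/(D(H) + 825) = (-2782 - 59)/(-21 + 825) = -2841/804 = -2841*1/804 = -947/268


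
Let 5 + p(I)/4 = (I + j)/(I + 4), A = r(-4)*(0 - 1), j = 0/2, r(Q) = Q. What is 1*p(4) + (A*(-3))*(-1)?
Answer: -6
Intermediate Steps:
j = 0 (j = 0*(½) = 0)
A = 4 (A = -4*(0 - 1) = -4*(-1) = 4)
p(I) = -20 + 4*I/(4 + I) (p(I) = -20 + 4*((I + 0)/(I + 4)) = -20 + 4*(I/(4 + I)) = -20 + 4*I/(4 + I))
1*p(4) + (A*(-3))*(-1) = 1*(16*(-5 - 1*4)/(4 + 4)) + (4*(-3))*(-1) = 1*(16*(-5 - 4)/8) - 12*(-1) = 1*(16*(⅛)*(-9)) + 12 = 1*(-18) + 12 = -18 + 12 = -6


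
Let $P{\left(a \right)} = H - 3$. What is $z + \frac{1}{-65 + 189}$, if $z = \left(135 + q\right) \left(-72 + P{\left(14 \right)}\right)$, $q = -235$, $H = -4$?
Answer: $\frac{979601}{124} \approx 7900.0$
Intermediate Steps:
$P{\left(a \right)} = -7$ ($P{\left(a \right)} = -4 - 3 = -7$)
$z = 7900$ ($z = \left(135 - 235\right) \left(-72 - 7\right) = \left(-100\right) \left(-79\right) = 7900$)
$z + \frac{1}{-65 + 189} = 7900 + \frac{1}{-65 + 189} = 7900 + \frac{1}{124} = \frac{979601}{124}$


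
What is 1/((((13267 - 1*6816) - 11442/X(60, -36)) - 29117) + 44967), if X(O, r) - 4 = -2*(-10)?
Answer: 4/87297 ≈ 4.5821e-5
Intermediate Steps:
X(O, r) = 24 (X(O, r) = 4 - 2*(-10) = 4 + 20 = 24)
1/((((13267 - 1*6816) - 11442/X(60, -36)) - 29117) + 44967) = 1/((((13267 - 1*6816) - 11442/24) - 29117) + 44967) = 1/((((13267 - 6816) - 11442*1/24) - 29117) + 44967) = 1/(((6451 - 1907/4) - 29117) + 44967) = 1/((23897/4 - 29117) + 44967) = 1/(-92571/4 + 44967) = 1/(87297/4) = 4/87297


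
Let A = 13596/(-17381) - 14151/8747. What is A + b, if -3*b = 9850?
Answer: -1498605977179/456094821 ≈ -3285.7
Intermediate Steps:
A = -364882743/152031607 (A = 13596*(-1/17381) - 14151*1/8747 = -13596/17381 - 14151/8747 = -364882743/152031607 ≈ -2.4000)
b = -9850/3 (b = -⅓*9850 = -9850/3 ≈ -3283.3)
A + b = -364882743/152031607 - 9850/3 = -1498605977179/456094821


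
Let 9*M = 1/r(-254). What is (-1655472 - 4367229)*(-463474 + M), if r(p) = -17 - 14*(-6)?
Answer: 187021475990169/67 ≈ 2.7914e+12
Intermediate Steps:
r(p) = 67 (r(p) = -17 + 84 = 67)
M = 1/603 (M = (1/9)/67 = (1/9)*(1/67) = 1/603 ≈ 0.0016584)
(-1655472 - 4367229)*(-463474 + M) = (-1655472 - 4367229)*(-463474 + 1/603) = -6022701*(-279474821/603) = 187021475990169/67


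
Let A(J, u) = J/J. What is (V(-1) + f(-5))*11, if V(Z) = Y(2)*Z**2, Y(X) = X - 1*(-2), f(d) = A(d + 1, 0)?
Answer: 55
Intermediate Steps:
A(J, u) = 1
f(d) = 1
Y(X) = 2 + X (Y(X) = X + 2 = 2 + X)
V(Z) = 4*Z**2 (V(Z) = (2 + 2)*Z**2 = 4*Z**2)
(V(-1) + f(-5))*11 = (4*(-1)**2 + 1)*11 = (4*1 + 1)*11 = (4 + 1)*11 = 5*11 = 55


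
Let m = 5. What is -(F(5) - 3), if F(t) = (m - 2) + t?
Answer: -5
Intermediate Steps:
F(t) = 3 + t (F(t) = (5 - 2) + t = 3 + t)
-(F(5) - 3) = -((3 + 5) - 3) = -(8 - 3) = -1*5 = -5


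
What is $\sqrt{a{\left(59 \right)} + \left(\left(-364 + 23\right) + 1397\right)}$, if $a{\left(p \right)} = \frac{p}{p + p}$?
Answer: $\frac{\sqrt{4226}}{2} \approx 32.504$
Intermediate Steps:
$a{\left(p \right)} = \frac{1}{2}$ ($a{\left(p \right)} = \frac{p}{2 p} = \frac{1}{2 p} p = \frac{1}{2}$)
$\sqrt{a{\left(59 \right)} + \left(\left(-364 + 23\right) + 1397\right)} = \sqrt{\frac{1}{2} + \left(\left(-364 + 23\right) + 1397\right)} = \sqrt{\frac{1}{2} + \left(-341 + 1397\right)} = \sqrt{\frac{1}{2} + 1056} = \sqrt{\frac{2113}{2}} = \frac{\sqrt{4226}}{2}$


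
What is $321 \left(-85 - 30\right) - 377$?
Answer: $-37292$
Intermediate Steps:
$321 \left(-85 - 30\right) - 377 = 321 \left(-115\right) - 377 = -36915 - 377 = -37292$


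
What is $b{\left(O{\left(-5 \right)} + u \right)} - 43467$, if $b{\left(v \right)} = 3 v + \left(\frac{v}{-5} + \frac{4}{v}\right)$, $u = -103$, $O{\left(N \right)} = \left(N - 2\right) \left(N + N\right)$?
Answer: $- \frac{7187321}{165} \approx -43560.0$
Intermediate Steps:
$O{\left(N \right)} = 2 N \left(-2 + N\right)$ ($O{\left(N \right)} = \left(-2 + N\right) 2 N = 2 N \left(-2 + N\right)$)
$b{\left(v \right)} = \frac{4}{v} + \frac{14 v}{5}$ ($b{\left(v \right)} = 3 v + \left(v \left(- \frac{1}{5}\right) + \frac{4}{v}\right) = 3 v - \left(- \frac{4}{v} + \frac{v}{5}\right) = \frac{4}{v} + \frac{14 v}{5}$)
$b{\left(O{\left(-5 \right)} + u \right)} - 43467 = \left(\frac{4}{2 \left(-5\right) \left(-2 - 5\right) - 103} + \frac{14 \left(2 \left(-5\right) \left(-2 - 5\right) - 103\right)}{5}\right) - 43467 = \left(\frac{4}{2 \left(-5\right) \left(-7\right) - 103} + \frac{14 \left(2 \left(-5\right) \left(-7\right) - 103\right)}{5}\right) - 43467 = \left(\frac{4}{70 - 103} + \frac{14 \left(70 - 103\right)}{5}\right) - 43467 = \left(\frac{4}{-33} + \frac{14}{5} \left(-33\right)\right) - 43467 = \left(4 \left(- \frac{1}{33}\right) - \frac{462}{5}\right) - 43467 = \left(- \frac{4}{33} - \frac{462}{5}\right) - 43467 = - \frac{15266}{165} - 43467 = - \frac{7187321}{165}$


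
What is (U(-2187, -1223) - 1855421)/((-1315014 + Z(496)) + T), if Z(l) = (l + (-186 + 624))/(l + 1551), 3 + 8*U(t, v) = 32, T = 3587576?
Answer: -30384314933/37215482784 ≈ -0.81644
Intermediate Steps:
U(t, v) = 29/8 (U(t, v) = -3/8 + (⅛)*32 = -3/8 + 4 = 29/8)
Z(l) = (438 + l)/(1551 + l) (Z(l) = (l + 438)/(1551 + l) = (438 + l)/(1551 + l))
(U(-2187, -1223) - 1855421)/((-1315014 + Z(496)) + T) = (29/8 - 1855421)/((-1315014 + (438 + 496)/(1551 + 496)) + 3587576) = -14843339/(8*((-1315014 + 934/2047) + 3587576)) = -14843339/(8*(-2691832724/2047 + 3587576)) = -14843339/(8*4651935348/2047) = -14843339/8*2047/4651935348 = -30384314933/37215482784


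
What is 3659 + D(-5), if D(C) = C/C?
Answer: 3660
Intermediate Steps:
D(C) = 1
3659 + D(-5) = 3659 + 1 = 3660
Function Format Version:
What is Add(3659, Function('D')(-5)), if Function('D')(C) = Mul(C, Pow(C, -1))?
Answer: 3660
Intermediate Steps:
Function('D')(C) = 1
Add(3659, Function('D')(-5)) = Add(3659, 1) = 3660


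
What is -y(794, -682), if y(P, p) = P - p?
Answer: -1476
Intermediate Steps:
-y(794, -682) = -(794 - 1*(-682)) = -(794 + 682) = -1*1476 = -1476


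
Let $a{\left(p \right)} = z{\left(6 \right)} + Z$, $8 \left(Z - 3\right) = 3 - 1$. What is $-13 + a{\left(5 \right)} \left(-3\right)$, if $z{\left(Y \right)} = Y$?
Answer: $- \frac{163}{4} \approx -40.75$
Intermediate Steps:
$Z = \frac{13}{4}$ ($Z = 3 + \frac{3 - 1}{8} = 3 + \frac{1}{8} \cdot 2 = 3 + \frac{1}{4} = \frac{13}{4} \approx 3.25$)
$a{\left(p \right)} = \frac{37}{4}$ ($a{\left(p \right)} = 6 + \frac{13}{4} = \frac{37}{4}$)
$-13 + a{\left(5 \right)} \left(-3\right) = -13 + \frac{37}{4} \left(-3\right) = -13 - \frac{111}{4} = - \frac{163}{4}$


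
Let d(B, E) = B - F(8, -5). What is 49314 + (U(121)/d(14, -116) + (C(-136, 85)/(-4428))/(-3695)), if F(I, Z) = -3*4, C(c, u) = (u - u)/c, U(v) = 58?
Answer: 641111/13 ≈ 49316.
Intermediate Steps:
C(c, u) = 0 (C(c, u) = 0/c = 0)
F(I, Z) = -12
d(B, E) = 12 + B (d(B, E) = B - 1*(-12) = B + 12 = 12 + B)
49314 + (U(121)/d(14, -116) + (C(-136, 85)/(-4428))/(-3695)) = 49314 + (58/(12 + 14) + (0/(-4428))/(-3695)) = 49314 + (58/26 + (0*(-1/4428))*(-1/3695)) = 49314 + (58*(1/26) + 0*(-1/3695)) = 49314 + (29/13 + 0) = 49314 + 29/13 = 641111/13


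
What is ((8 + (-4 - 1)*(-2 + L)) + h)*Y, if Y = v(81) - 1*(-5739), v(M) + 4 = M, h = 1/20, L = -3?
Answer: 961094/5 ≈ 1.9222e+5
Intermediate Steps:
h = 1/20 ≈ 0.050000
v(M) = -4 + M
Y = 5816 (Y = (-4 + 81) - 1*(-5739) = 77 + 5739 = 5816)
((8 + (-4 - 1)*(-2 + L)) + h)*Y = ((8 + (-4 - 1)*(-2 - 3)) + 1/20)*5816 = ((8 - 5*(-5)) + 1/20)*5816 = ((8 + 25) + 1/20)*5816 = (33 + 1/20)*5816 = (661/20)*5816 = 961094/5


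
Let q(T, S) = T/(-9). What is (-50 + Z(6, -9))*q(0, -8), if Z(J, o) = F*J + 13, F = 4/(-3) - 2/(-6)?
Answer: 0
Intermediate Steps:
q(T, S) = -T/9 (q(T, S) = T*(-1/9) = -T/9)
F = -1 (F = 4*(-1/3) - 2*(-1/6) = -4/3 + 1/3 = -1)
Z(J, o) = 13 - J (Z(J, o) = -J + 13 = 13 - J)
(-50 + Z(6, -9))*q(0, -8) = (-50 + (13 - 1*6))*(-1/9*0) = (-50 + (13 - 6))*0 = (-50 + 7)*0 = -43*0 = 0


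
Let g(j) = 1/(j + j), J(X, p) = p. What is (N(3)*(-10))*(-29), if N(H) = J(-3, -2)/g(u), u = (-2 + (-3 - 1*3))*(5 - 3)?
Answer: 18560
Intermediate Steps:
u = -16 (u = (-2 + (-3 - 3))*2 = (-2 - 6)*2 = -8*2 = -16)
g(j) = 1/(2*j)
N(H) = 64 (N(H) = -2/((½)/(-16)) = -2/((½)*(-1/16)) = -2/(-1/32) = -2*(-32) = 64)
(N(3)*(-10))*(-29) = (64*(-10))*(-29) = -640*(-29) = 18560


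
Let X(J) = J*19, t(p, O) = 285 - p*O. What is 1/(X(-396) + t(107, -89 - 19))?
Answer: 1/4317 ≈ 0.00023164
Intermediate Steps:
t(p, O) = 285 - O*p
X(J) = 19*J
1/(X(-396) + t(107, -89 - 19)) = 1/(19*(-396) + (285 - 1*(-89 - 19)*107)) = 1/(-7524 + (285 - 1*(-108)*107)) = 1/(-7524 + (285 + 11556)) = 1/(-7524 + 11841) = 1/4317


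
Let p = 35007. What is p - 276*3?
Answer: 34179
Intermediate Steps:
p - 276*3 = 35007 - 276*3 = 35007 - 828 = 34179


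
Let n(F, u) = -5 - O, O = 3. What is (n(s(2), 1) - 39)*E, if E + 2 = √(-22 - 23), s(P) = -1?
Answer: 94 - 141*I*√5 ≈ 94.0 - 315.29*I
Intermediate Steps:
n(F, u) = -8 (n(F, u) = -5 - 1*3 = -5 - 3 = -8)
E = -2 + 3*I*√5 (E = -2 + √(-22 - 23) = -2 + √(-45) = -2 + 3*I*√5 ≈ -2.0 + 6.7082*I)
(n(s(2), 1) - 39)*E = (-8 - 39)*(-2 + 3*I*√5) = -47*(-2 + 3*I*√5) = 94 - 141*I*√5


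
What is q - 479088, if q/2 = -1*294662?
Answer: -1068412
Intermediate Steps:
q = -589324 (q = 2*(-1*294662) = 2*(-294662) = -589324)
q - 479088 = -589324 - 479088 = -1068412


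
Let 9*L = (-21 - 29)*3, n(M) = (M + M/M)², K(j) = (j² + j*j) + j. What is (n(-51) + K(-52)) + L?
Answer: 23518/3 ≈ 7839.3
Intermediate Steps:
K(j) = j + 2*j² (K(j) = (j² + j²) + j = 2*j² + j = j + 2*j²)
n(M) = (1 + M)² (n(M) = (M + 1)² = (1 + M)²)
L = -50/3 (L = ((-21 - 29)*3)/9 = (-50*3)/9 = (⅑)*(-150) = -50/3 ≈ -16.667)
(n(-51) + K(-52)) + L = ((1 - 51)² - 52*(1 + 2*(-52))) - 50/3 = ((-50)² - 52*(1 - 104)) - 50/3 = (2500 - 52*(-103)) - 50/3 = (2500 + 5356) - 50/3 = 7856 - 50/3 = 23518/3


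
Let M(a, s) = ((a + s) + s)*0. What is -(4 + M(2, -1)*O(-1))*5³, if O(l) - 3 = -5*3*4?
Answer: -500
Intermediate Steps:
O(l) = -57 (O(l) = 3 - 5*3*4 = 3 - 15*4 = 3 - 60 = -57)
M(a, s) = 0 (M(a, s) = (a + 2*s)*0 = 0)
-(4 + M(2, -1)*O(-1))*5³ = -(4 + 0*(-57))*5³ = -(4 + 0)*125 = -1*4*125 = -4*125 = -500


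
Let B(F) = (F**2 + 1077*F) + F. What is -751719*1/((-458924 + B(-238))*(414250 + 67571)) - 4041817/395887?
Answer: -427684598144972385/41890766399679196 ≈ -10.210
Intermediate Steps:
B(F) = F**2 + 1078*F
-751719*1/((-458924 + B(-238))*(414250 + 67571)) - 4041817/395887 = -751719*1/((-458924 - 238*(1078 - 238))*(414250 + 67571)) - 4041817/395887 = -751719*1/(481821*(-458924 - 238*840)) - 4041817*1/395887 = -751719*1/(481821*(-458924 - 199920)) - 4041817/395887 = -751719/((-658844*481821)) - 4041817/395887 = -751719/(-317444874924) - 4041817/395887 = -751719*(-1/317444874924) - 4041817/395887 = 250573/105814958308 - 4041817/395887 = -427684598144972385/41890766399679196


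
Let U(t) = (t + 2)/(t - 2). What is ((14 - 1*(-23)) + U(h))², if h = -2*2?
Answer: 12544/9 ≈ 1393.8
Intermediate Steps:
h = -4
U(t) = (2 + t)/(-2 + t)
((14 - 1*(-23)) + U(h))² = ((14 - 1*(-23)) + (2 - 4)/(-2 - 4))² = ((14 + 23) - 2/(-6))² = (37 - ⅙*(-2))² = (37 + ⅓)² = (112/3)² = 12544/9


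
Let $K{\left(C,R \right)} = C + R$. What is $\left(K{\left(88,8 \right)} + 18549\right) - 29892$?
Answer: $-11247$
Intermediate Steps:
$\left(K{\left(88,8 \right)} + 18549\right) - 29892 = \left(\left(88 + 8\right) + 18549\right) - 29892 = \left(96 + 18549\right) - 29892 = 18645 - 29892 = -11247$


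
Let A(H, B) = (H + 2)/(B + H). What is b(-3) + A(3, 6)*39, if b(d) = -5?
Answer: 50/3 ≈ 16.667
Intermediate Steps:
A(H, B) = (2 + H)/(B + H)
b(-3) + A(3, 6)*39 = -5 + ((2 + 3)/(6 + 3))*39 = -5 + (5/9)*39 = -5 + 65/3 = 50/3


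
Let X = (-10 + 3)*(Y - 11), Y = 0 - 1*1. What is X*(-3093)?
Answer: -259812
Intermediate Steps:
Y = -1 (Y = 0 - 1 = -1)
X = 84 (X = (-10 + 3)*(-1 - 11) = -7*(-12) = 84)
X*(-3093) = 84*(-3093) = -259812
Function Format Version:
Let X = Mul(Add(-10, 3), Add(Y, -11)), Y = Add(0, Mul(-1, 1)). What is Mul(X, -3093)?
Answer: -259812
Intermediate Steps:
Y = -1 (Y = Add(0, -1) = -1)
X = 84 (X = Mul(Add(-10, 3), Add(-1, -11)) = Mul(-7, -12) = 84)
Mul(X, -3093) = Mul(84, -3093) = -259812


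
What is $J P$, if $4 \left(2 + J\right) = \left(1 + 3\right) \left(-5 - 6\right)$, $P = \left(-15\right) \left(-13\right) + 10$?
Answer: $-2665$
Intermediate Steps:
$P = 205$ ($P = 195 + 10 = 205$)
$J = -13$ ($J = -2 + \frac{\left(1 + 3\right) \left(-5 - 6\right)}{4} = -2 + \frac{4 \left(-5 - 6\right)}{4} = -2 + \frac{4 \left(-11\right)}{4} = -2 + \frac{1}{4} \left(-44\right) = -2 - 11 = -13$)
$J P = \left(-13\right) 205 = -2665$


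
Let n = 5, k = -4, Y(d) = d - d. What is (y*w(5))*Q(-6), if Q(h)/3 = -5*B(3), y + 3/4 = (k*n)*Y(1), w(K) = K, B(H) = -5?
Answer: -1125/4 ≈ -281.25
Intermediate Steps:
Y(d) = 0
y = -3/4 (y = -3/4 - 4*5*0 = -3/4 - 20*0 = -3/4 + 0 = -3/4 ≈ -0.75000)
Q(h) = 75 (Q(h) = 3*(-5*(-5)) = 3*25 = 75)
(y*w(5))*Q(-6) = -3/4*5*75 = -15/4*75 = -1125/4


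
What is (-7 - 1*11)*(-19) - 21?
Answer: 321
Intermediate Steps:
(-7 - 1*11)*(-19) - 21 = (-7 - 11)*(-19) - 21 = -18*(-19) - 21 = 342 - 21 = 321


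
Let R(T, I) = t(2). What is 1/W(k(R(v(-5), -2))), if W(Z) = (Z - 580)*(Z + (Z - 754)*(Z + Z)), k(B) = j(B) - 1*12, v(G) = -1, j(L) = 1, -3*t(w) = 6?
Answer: -1/9940029 ≈ -1.0060e-7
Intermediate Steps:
t(w) = -2 (t(w) = -1/3*6 = -2)
R(T, I) = -2
k(B) = -11 (k(B) = 1 - 1*12 = 1 - 12 = -11)
W(Z) = (-580 + Z)*(Z + 2*Z*(-754 + Z)) (W(Z) = (-580 + Z)*(Z + (-754 + Z)*(2*Z)) = (-580 + Z)*(Z + 2*Z*(-754 + Z)))
1/W(k(R(v(-5), -2))) = 1/(-11*(874060 - 2667*(-11) + 2*(-11)**2)) = 1/(-11*(874060 + 29337 + 2*121)) = 1/(-11*(874060 + 29337 + 242)) = 1/(-11*903639) = 1/(-9940029) = -1/9940029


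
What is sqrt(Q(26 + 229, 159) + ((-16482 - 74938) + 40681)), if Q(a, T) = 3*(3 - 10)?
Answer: 6*I*sqrt(1410) ≈ 225.3*I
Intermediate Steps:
Q(a, T) = -21 (Q(a, T) = 3*(-7) = -21)
sqrt(Q(26 + 229, 159) + ((-16482 - 74938) + 40681)) = sqrt(-21 + ((-16482 - 74938) + 40681)) = sqrt(-21 + (-91420 + 40681)) = sqrt(-21 - 50739) = sqrt(-50760) = 6*I*sqrt(1410)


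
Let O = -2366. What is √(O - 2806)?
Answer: 2*I*√1293 ≈ 71.917*I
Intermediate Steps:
√(O - 2806) = √(-2366 - 2806) = √(-5172) = 2*I*√1293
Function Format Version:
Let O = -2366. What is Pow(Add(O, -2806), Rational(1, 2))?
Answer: Mul(2, I, Pow(1293, Rational(1, 2))) ≈ Mul(71.917, I)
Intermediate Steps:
Pow(Add(O, -2806), Rational(1, 2)) = Pow(Add(-2366, -2806), Rational(1, 2)) = Pow(-5172, Rational(1, 2)) = Mul(2, I, Pow(1293, Rational(1, 2)))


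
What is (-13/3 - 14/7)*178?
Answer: -3382/3 ≈ -1127.3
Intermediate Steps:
(-13/3 - 14/7)*178 = (-13*1/3 - 14*1/7)*178 = (-13/3 - 2)*178 = -19/3*178 = -3382/3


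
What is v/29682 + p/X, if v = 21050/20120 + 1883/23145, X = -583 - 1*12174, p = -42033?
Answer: 58099676900325937/17633027213780760 ≈ 3.2949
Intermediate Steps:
X = -12757 (X = -583 - 12174 = -12757)
v = 52508821/46567740 (v = 21050*(1/20120) + 1883*(1/23145) = 2105/2012 + 1883/23145 = 52508821/46567740 ≈ 1.1276)
v/29682 + p/X = (52508821/46567740)/29682 - 42033/(-12757) = (52508821/46567740)*(1/29682) - 42033*(-1/12757) = 52508821/1382223658680 + 42033/12757 = 58099676900325937/17633027213780760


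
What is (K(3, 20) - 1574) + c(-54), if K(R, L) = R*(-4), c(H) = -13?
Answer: -1599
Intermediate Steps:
K(R, L) = -4*R
(K(3, 20) - 1574) + c(-54) = (-4*3 - 1574) - 13 = (-12 - 1574) - 13 = -1586 - 13 = -1599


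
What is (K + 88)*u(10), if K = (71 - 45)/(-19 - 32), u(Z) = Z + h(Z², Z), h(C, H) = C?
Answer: 490820/51 ≈ 9623.9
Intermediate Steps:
u(Z) = Z + Z²
K = -26/51 (K = 26/(-51) = 26*(-1/51) = -26/51 ≈ -0.50980)
(K + 88)*u(10) = (-26/51 + 88)*(10*(1 + 10)) = 4462*(10*11)/51 = (4462/51)*110 = 490820/51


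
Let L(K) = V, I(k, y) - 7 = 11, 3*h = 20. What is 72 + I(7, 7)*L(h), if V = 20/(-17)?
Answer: 864/17 ≈ 50.824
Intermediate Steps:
h = 20/3 (h = (⅓)*20 = 20/3 ≈ 6.6667)
I(k, y) = 18 (I(k, y) = 7 + 11 = 18)
V = -20/17 (V = 20*(-1/17) = -20/17 ≈ -1.1765)
L(K) = -20/17
72 + I(7, 7)*L(h) = 72 + 18*(-20/17) = 72 - 360/17 = 864/17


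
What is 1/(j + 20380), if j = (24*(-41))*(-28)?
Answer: 1/47932 ≈ 2.0863e-5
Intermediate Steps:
j = 27552 (j = -984*(-28) = 27552)
1/(j + 20380) = 1/(27552 + 20380) = 1/47932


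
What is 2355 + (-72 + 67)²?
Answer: 2380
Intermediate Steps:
2355 + (-72 + 67)² = 2355 + (-5)² = 2355 + 25 = 2380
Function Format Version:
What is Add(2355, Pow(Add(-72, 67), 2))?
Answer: 2380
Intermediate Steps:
Add(2355, Pow(Add(-72, 67), 2)) = Add(2355, Pow(-5, 2)) = Add(2355, 25) = 2380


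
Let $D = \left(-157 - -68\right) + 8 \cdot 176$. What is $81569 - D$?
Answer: $80250$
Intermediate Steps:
$D = 1319$ ($D = \left(-157 + 68\right) + 1408 = -89 + 1408 = 1319$)
$81569 - D = 81569 - 1319 = 80250$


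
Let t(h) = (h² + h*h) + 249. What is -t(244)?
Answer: -119321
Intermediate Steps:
t(h) = 249 + 2*h² (t(h) = (h² + h²) + 249 = 2*h² + 249 = 249 + 2*h²)
-t(244) = -(249 + 2*244²) = -(249 + 2*59536) = -(249 + 119072) = -1*119321 = -119321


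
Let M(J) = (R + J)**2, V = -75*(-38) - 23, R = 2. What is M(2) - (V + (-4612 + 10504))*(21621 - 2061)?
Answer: -170543624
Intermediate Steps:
V = 2827 (V = 2850 - 23 = 2827)
M(J) = (2 + J)**2
M(2) - (V + (-4612 + 10504))*(21621 - 2061) = (2 + 2)**2 - (2827 + (-4612 + 10504))*(21621 - 2061) = 4**2 - (2827 + 5892)*19560 = 16 - 8719*19560 = 16 - 1*170543640 = 16 - 170543640 = -170543624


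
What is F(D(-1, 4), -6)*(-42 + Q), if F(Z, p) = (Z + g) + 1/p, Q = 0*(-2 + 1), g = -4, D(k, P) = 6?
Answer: -77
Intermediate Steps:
Q = 0 (Q = 0*(-1) = 0)
F(Z, p) = -4 + Z + 1/p (F(Z, p) = (Z - 4) + 1/p = (-4 + Z) + 1/p = -4 + Z + 1/p)
F(D(-1, 4), -6)*(-42 + Q) = (-4 + 6 + 1/(-6))*(-42 + 0) = (-4 + 6 - ⅙)*(-42) = (11/6)*(-42) = -77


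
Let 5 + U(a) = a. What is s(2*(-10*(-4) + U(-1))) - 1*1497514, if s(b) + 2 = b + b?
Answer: -1497380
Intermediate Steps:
U(a) = -5 + a
s(b) = -2 + 2*b (s(b) = -2 + (b + b) = -2 + 2*b)
s(2*(-10*(-4) + U(-1))) - 1*1497514 = (-2 + 2*(2*(-10*(-4) + (-5 - 1)))) - 1*1497514 = (-2 + 2*(2*(40 - 6))) - 1497514 = (-2 + 2*(2*34)) - 1497514 = (-2 + 2*68) - 1497514 = (-2 + 136) - 1497514 = 134 - 1497514 = -1497380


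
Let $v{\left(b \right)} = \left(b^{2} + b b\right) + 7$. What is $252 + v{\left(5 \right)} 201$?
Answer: $11709$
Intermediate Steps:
$v{\left(b \right)} = 7 + 2 b^{2}$ ($v{\left(b \right)} = \left(b^{2} + b^{2}\right) + 7 = 2 b^{2} + 7 = 7 + 2 b^{2}$)
$252 + v{\left(5 \right)} 201 = 252 + \left(7 + 2 \cdot 5^{2}\right) 201 = 252 + \left(7 + 2 \cdot 25\right) 201 = 252 + \left(7 + 50\right) 201 = 252 + 57 \cdot 201 = 252 + 11457 = 11709$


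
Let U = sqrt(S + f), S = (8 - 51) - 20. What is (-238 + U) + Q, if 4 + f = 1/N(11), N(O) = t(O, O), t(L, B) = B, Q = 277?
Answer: 39 + 4*I*sqrt(506)/11 ≈ 39.0 + 8.1798*I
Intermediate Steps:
N(O) = O
S = -63 (S = -43 - 20 = -63)
f = -43/11 (f = -4 + 1/11 = -43/11 ≈ -3.9091)
U = 4*I*sqrt(506)/11 (U = sqrt(-63 - 43/11) = sqrt(-736/11) = 4*I*sqrt(506)/11 ≈ 8.1798*I)
(-238 + U) + Q = (-238 + 4*I*sqrt(506)/11) + 277 = 39 + 4*I*sqrt(506)/11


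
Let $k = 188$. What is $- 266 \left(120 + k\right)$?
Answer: $-81928$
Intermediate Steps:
$- 266 \left(120 + k\right) = - 266 \left(120 + 188\right) = \left(-266\right) 308 = -81928$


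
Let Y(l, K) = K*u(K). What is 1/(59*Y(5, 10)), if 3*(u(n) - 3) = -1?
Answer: 3/4720 ≈ 0.00063559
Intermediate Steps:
u(n) = 8/3 (u(n) = 3 + (⅓)*(-1) = 3 - ⅓ = 8/3)
Y(l, K) = 8*K/3 (Y(l, K) = K*(8/3) = 8*K/3)
1/(59*Y(5, 10)) = 1/(59*((8/3)*10)) = 1/(59*(80/3)) = 1/(4720/3) = 3/4720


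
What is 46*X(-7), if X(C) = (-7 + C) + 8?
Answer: -276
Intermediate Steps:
X(C) = 1 + C
46*X(-7) = 46*(1 - 7) = 46*(-6) = -276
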